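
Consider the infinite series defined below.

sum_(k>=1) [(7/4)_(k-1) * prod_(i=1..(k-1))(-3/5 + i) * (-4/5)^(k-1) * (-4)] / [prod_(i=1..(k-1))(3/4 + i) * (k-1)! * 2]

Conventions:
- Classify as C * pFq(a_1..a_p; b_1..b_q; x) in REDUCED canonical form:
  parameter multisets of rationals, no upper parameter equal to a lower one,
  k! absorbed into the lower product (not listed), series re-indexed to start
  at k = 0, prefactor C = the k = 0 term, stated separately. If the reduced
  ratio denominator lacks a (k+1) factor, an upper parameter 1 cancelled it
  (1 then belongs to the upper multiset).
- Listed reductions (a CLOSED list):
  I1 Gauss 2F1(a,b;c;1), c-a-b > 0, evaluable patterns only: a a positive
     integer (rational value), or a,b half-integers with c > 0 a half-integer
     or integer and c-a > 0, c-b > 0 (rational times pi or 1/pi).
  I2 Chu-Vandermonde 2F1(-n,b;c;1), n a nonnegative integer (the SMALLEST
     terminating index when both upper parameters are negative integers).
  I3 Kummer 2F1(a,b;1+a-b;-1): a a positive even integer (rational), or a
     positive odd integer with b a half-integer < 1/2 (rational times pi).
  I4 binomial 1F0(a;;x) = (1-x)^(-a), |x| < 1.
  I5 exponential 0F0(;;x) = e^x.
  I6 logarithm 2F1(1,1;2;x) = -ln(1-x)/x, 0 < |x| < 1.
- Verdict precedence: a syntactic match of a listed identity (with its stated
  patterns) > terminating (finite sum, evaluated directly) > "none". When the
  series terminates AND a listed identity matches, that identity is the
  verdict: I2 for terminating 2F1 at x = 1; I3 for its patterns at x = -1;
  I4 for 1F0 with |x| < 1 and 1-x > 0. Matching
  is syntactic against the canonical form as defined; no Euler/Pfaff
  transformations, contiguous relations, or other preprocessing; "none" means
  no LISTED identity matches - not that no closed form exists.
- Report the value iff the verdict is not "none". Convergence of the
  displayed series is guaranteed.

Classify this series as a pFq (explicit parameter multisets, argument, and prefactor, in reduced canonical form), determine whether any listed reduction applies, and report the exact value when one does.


First insight: t_0 being -2, the lower running product (C = -2) is a rising factorial.
Term ratio: r(k) = (-4/5) * (k+2/5) / [(k+1)] ; factor over Q: parameters, x = (-4/5), and C = -2.

Canonical form: C = -2 times 1F0 with upper {2/5}, lower {-}, x = -4/5. Verdict: this is the I4 binomial reduction (the 1F0 binomial series: exponent -2/5, x = -4/5). Hence: (-2) * (9/5)^(-2/5).


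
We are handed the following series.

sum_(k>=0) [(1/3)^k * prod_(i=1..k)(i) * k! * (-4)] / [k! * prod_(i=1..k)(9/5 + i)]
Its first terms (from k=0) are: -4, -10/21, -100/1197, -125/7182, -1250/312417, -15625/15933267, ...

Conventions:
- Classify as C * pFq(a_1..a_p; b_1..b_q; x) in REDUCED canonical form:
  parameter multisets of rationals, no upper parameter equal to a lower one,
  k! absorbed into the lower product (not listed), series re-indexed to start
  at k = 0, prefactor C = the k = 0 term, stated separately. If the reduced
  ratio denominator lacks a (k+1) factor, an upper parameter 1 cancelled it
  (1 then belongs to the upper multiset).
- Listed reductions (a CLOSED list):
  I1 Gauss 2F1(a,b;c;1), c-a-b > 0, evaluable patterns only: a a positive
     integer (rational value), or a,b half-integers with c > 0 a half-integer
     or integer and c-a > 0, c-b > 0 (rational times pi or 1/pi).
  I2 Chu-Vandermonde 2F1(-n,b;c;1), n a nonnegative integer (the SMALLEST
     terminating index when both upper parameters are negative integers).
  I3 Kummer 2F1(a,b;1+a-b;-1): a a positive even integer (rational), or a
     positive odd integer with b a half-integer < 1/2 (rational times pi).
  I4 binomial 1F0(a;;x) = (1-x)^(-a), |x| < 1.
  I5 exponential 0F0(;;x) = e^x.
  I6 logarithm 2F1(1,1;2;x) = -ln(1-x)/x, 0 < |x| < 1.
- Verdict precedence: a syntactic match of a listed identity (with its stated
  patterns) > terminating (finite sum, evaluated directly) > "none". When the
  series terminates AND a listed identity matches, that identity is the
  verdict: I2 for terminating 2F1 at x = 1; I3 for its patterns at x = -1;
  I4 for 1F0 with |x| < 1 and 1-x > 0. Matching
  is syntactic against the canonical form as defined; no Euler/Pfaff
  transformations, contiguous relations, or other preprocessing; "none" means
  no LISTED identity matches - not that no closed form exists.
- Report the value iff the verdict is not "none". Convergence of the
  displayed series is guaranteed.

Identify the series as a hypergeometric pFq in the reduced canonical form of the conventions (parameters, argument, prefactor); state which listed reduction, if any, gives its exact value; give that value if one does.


At argument 1/3: a 2F1 with upper {1, 1}, lower {14/5}, scaled by C = -4. Verdict: none - at argument 1/3 the multisets {1, 1} ; {14/5} match no listed identity.

Structural cue: t_0 being -4, the factorial ratio (prefactor -4) (k+a-1)!/(a-1)! is a rising factorial (a)_k.
Ratio: r(k) = (1/3) * (k+1) (k+1) / [(k+14/5) (k+1)] - poly over poly, x = (1/3) from leading terms; C = -4 at k = 0.


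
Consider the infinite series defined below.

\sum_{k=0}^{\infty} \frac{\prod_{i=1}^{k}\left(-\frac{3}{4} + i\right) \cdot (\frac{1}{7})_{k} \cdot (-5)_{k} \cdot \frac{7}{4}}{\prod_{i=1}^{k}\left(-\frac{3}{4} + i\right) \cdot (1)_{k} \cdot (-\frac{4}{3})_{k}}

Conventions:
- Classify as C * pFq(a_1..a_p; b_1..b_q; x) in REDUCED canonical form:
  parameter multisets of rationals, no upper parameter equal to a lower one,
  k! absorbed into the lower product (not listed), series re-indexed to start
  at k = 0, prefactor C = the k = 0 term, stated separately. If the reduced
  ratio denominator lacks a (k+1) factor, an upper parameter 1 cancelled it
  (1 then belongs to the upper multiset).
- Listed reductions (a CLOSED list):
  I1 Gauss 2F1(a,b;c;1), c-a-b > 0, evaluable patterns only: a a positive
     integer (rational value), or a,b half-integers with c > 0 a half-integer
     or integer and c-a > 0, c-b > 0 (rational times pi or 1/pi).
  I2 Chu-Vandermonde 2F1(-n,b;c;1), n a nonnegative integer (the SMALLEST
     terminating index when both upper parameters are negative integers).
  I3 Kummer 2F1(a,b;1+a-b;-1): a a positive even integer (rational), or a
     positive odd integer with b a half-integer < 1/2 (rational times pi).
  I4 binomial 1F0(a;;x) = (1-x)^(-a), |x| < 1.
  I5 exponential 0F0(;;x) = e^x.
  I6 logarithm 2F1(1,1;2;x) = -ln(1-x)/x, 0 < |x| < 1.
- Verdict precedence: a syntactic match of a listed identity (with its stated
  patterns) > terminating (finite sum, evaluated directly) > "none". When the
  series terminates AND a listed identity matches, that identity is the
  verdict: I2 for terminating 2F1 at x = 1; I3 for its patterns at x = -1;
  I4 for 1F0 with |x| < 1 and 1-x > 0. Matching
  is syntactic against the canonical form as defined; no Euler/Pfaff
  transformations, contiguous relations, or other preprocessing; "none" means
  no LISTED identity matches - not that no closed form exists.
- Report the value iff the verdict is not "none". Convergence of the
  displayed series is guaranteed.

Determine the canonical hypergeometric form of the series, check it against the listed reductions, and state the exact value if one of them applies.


This is \frac{7}{4} * 2F1(-5, \frac{1}{7}; -\frac{4}{3}; 1) in reduced canonical form. Verdict: the Chu-Vandermonde identity I2 fires (terminating 2F1 at x = 1 with n = 5, b = 1/7, c = -\frac{4}{3}). Its exact value is \frac{18073}{9604}.

Key observation: from the first term \frac{7}{4}: the lower running product (C = 7/4, x = 1) is a rising factorial.
Adjacent-term ratio: r(k) = 1 * (k-5) (k+\frac{1}{7}) / [(k-\frac{4}{3}) (k+1)] - rational in k, leading ratio 1; with t_0 = \frac{7}{4}, classification follows.


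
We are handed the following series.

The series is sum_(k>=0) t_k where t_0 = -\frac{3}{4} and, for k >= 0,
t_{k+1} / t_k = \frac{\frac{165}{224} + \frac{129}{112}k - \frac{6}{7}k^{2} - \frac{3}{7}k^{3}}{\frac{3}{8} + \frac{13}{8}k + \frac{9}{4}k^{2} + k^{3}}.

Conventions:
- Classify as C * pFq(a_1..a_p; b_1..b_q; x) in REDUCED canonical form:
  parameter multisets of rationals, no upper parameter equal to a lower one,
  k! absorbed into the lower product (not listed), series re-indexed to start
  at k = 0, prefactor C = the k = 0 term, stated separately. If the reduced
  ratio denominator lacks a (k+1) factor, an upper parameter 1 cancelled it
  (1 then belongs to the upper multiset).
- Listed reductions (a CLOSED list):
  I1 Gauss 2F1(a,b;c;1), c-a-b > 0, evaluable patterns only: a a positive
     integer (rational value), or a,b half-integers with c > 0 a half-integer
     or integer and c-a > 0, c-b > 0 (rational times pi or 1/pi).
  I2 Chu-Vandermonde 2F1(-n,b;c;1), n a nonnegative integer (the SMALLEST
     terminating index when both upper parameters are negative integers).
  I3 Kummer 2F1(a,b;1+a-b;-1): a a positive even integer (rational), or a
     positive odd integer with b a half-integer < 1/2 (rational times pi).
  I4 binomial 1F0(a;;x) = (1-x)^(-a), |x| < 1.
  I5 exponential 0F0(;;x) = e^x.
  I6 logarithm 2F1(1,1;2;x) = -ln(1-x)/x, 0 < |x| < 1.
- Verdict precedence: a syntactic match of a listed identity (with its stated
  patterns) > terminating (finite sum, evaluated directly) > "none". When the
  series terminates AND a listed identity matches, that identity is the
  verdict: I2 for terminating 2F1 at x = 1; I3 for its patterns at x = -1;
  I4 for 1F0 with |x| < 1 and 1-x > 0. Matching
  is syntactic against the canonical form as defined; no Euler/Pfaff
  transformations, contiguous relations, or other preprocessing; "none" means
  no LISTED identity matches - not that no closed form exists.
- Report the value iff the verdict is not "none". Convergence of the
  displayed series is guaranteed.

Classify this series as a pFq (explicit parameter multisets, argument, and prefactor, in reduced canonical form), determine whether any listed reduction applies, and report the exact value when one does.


The series (x = -\frac{3}{7}) is 2F1: upper {-\frac{5}{4}, \frac{11}{4}}, lower {\frac{3}{4}}, prefactor -\frac{3}{4}. Verdict: none - this 2F1 at x = -\frac{3}{7} matches no listed pattern, and upper {-\frac{5}{4}, \frac{11}{4}} holds no stopper.

First insight: from the first term -\frac{3}{4}: the ratio is unreduced: k + 1/2 divides both sides (C = -3/4).
Consecutive-term ratio: r(k) = -\frac{3}{7} * (k-\frac{5}{4}) (k+\frac{11}{4}) / [(k+\frac{3}{4}) (k+1)] - rational; roots negated = parameters, x = -\frac{3}{7}, C = -\frac{3}{4}.


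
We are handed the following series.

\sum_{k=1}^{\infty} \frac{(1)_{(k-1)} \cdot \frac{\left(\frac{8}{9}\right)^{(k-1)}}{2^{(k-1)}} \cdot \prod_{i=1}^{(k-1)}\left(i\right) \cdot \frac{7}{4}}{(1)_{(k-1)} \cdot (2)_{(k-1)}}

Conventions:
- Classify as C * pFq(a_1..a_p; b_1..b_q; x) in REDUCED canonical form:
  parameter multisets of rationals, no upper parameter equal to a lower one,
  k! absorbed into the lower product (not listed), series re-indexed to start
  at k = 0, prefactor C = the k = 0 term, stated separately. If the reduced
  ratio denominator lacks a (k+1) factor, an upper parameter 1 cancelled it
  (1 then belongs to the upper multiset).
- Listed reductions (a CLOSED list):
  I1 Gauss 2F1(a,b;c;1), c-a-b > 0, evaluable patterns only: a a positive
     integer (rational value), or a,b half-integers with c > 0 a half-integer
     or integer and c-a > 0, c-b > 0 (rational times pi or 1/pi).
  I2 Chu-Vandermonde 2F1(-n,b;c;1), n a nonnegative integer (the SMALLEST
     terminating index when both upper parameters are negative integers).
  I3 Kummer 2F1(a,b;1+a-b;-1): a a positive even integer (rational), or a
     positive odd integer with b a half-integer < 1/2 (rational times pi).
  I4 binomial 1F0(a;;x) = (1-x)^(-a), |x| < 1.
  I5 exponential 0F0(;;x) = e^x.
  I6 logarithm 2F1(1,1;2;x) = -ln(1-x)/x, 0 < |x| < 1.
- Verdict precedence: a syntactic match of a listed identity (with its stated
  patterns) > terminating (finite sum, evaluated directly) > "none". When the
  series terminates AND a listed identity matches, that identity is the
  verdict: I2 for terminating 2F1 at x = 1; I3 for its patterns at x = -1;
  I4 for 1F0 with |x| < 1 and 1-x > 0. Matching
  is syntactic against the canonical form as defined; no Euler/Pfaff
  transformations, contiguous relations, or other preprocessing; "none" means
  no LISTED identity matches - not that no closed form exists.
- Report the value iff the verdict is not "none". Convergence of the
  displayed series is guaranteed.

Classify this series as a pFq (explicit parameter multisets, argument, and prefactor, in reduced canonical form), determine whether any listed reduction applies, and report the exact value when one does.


Canonical form: C = \frac{7}{4} times 2F1 with upper {1, 1}, lower {2}, x = \frac{4}{9}. Verdict: this is the I6 logarithm reduction (the logarithm: parameters (1,1;2), x = \frac{4}{9}). Value: \left(-\frac{63}{16}\right) \cdot \ln\left(\frac{5}{9}\right).

Key observation: from the first term \frac{7}{4}: the two k-th powers (C = 7/4, x = 4/9) combine into one argument.
Adjacent-term ratio: r(k) = \frac{4}{9} * (k+1) (k+1) / [(k+2) (k+1)] - poly over poly, x = \frac{4}{9} from leading terms; C = \frac{7}{4} at k = 0.


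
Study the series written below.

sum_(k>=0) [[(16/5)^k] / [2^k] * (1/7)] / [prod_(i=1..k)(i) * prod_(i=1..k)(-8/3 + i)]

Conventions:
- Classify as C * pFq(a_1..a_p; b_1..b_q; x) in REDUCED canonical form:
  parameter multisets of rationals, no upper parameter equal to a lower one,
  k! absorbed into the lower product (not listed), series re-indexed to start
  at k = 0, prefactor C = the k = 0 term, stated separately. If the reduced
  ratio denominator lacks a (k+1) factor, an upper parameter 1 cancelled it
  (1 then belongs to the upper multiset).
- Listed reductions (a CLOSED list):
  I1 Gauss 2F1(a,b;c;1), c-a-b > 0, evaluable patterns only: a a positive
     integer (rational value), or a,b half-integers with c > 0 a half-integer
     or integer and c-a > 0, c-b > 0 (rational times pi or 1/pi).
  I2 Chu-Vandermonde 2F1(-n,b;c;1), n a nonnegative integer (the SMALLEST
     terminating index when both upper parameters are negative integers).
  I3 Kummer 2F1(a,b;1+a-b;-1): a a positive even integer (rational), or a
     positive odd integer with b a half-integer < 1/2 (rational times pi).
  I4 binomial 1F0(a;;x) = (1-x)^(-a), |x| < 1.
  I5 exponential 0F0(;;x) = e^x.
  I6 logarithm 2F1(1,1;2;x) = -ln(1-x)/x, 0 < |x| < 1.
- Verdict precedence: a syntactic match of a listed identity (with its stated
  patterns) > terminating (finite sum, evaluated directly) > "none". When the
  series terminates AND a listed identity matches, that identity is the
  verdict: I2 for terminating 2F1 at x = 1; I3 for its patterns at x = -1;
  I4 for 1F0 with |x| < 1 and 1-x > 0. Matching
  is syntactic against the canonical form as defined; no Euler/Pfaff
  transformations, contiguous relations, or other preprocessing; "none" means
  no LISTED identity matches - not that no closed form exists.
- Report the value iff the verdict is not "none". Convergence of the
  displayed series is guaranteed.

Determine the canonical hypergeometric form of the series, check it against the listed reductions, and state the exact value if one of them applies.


At argument 8/5: a 0F1 with upper {-}, lower {-5/3}, scaled by C = 1/7. Verdict: none. No listed pattern accepts 0F1(-; -5/3; 8/5).

Key observation: with t_0 = 1/7, the lower running product (C = 1/7, x = 8/5) is a rising factorial.
Ratio: r(k) = (8/5) * 1 / [(k-5/3) (k+1)] - rational in k. x = (8/5); t_0 = 1/7; negate the roots.


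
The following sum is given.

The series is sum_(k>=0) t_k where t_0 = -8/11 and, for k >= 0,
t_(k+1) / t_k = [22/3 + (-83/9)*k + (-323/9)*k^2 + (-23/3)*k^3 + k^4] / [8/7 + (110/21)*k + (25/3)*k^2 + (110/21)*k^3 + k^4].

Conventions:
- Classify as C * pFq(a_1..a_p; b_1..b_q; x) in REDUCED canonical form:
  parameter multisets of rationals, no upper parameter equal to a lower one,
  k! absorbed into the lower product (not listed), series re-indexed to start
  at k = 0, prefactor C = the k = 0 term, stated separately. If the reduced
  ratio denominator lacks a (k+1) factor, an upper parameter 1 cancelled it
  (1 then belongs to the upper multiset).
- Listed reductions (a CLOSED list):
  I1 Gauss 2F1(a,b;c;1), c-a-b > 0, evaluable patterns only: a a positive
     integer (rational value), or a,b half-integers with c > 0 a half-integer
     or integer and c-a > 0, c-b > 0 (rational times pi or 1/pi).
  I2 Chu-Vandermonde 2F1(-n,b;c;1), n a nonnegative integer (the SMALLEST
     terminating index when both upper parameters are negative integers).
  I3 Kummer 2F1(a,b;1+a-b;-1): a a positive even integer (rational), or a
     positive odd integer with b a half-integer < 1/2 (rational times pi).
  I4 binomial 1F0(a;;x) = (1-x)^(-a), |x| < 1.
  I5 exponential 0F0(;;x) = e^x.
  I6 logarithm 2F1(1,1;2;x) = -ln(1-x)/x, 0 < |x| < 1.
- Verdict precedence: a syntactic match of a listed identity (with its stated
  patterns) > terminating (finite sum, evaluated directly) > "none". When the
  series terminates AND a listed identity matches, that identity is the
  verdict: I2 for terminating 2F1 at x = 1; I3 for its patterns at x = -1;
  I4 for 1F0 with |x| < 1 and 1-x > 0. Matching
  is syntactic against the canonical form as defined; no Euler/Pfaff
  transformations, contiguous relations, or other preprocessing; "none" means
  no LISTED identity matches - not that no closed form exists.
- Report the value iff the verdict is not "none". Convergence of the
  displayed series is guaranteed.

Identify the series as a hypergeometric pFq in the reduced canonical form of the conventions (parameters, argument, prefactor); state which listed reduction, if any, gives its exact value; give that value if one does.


This is -8/11 * 2F1(-11, -1/3; 4/7; 1) in reduced canonical form. Verdict: the Chu-Vandermonde identity I2 fires (terminating 2F1 at x = 1 with n = 11, b = -1/3, c = 4/7). Value: -5687045416773268/2384853702671385.

Key observation: from the first term -8/11: the expanded ratio factors over Q; C = -8/11, roots give parameters.
Step ratio: r(k) = 1 * (k-11) (k-1/3) / [(k+4/7) (k+1)] - rational; roots negated = parameters, x = 1, C = -8/11.


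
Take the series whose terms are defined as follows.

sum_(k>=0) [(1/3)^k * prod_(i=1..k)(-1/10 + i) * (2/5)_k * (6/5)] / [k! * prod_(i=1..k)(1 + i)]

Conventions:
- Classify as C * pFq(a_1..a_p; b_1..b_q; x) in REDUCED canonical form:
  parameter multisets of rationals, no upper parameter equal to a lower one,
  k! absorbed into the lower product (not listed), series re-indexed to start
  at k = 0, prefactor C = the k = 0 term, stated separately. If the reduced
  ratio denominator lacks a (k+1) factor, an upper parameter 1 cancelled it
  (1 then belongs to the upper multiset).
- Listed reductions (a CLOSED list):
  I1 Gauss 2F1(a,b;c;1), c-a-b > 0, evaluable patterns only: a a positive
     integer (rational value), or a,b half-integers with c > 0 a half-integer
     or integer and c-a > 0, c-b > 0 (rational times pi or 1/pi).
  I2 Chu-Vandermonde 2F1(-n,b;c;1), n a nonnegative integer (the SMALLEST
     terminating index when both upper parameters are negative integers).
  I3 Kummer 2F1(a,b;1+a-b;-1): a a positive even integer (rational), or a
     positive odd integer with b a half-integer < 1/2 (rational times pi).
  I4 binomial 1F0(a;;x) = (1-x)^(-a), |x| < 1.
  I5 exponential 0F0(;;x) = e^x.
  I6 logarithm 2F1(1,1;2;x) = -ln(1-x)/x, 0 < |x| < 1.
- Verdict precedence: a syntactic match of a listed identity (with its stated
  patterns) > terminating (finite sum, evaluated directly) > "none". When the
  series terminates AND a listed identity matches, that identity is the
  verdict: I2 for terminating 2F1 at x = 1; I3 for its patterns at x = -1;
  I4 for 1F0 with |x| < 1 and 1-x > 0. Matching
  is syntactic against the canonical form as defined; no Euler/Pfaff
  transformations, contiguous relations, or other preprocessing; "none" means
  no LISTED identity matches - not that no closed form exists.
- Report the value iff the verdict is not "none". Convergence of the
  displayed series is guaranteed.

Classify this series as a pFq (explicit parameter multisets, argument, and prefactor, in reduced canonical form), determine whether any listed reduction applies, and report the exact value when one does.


Reduced: x = 1/3, 2F1, upper = {2/5, 9/10}, lower = {2}, C = 6/5. Verdict: none (x = 1/3): each listed identity misses the multisets {2/5, 9/10} ; {2}.

Structural cue: t_0 being 6/5, the running product (prefactor 6/5) telescopes to a rising factorial.
Adjacent-term ratio: r(k) = (1/3) * (k+2/5) (k+9/10) / [(k+2) (k+1)] - rational in k, leading ratio (1/3); with t_0 = 6/5, classification follows.


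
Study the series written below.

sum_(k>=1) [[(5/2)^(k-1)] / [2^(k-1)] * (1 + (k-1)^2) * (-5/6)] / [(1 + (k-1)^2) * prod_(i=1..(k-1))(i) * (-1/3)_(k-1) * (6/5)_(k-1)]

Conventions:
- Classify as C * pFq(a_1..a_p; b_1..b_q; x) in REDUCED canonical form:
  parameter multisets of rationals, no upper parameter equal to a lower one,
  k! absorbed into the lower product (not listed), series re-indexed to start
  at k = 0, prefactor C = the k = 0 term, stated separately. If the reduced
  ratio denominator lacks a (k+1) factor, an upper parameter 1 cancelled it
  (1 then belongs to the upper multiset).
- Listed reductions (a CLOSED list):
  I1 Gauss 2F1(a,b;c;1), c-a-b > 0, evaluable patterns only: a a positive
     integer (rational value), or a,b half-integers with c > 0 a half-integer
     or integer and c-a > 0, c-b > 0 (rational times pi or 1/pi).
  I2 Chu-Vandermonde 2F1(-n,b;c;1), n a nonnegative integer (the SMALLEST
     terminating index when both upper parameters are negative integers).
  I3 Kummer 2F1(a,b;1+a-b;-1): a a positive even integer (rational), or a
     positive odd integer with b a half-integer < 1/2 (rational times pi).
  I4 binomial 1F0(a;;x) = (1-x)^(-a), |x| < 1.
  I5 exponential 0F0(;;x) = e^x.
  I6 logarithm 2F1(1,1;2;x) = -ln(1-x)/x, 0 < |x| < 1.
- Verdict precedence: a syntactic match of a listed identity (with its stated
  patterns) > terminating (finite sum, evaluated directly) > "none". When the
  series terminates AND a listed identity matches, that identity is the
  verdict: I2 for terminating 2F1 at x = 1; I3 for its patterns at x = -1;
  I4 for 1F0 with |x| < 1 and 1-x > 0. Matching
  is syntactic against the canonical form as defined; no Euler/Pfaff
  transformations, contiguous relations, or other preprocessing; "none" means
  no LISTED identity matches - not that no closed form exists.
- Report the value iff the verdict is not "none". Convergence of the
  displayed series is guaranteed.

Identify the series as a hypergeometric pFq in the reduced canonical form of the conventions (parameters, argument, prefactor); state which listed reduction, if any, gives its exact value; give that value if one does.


The tell: x = (5/4) and the product of the first k integers (C = -5/6, x = 5/4) is k!.
Term ratio: r(k) = (5/4) * 1 / [(k-1/3) (k+6/5) (k+1)] - rational in k, leading ratio (5/4); with t_0 = -5/6, classification follows.

At argument 5/4: a 0F2 with upper {-}, lower {-1/3, 6/5}, scaled by C = -5/6. Verdict: none - at argument 5/4 the multisets {-} ; {-1/3, 6/5} match no listed identity.


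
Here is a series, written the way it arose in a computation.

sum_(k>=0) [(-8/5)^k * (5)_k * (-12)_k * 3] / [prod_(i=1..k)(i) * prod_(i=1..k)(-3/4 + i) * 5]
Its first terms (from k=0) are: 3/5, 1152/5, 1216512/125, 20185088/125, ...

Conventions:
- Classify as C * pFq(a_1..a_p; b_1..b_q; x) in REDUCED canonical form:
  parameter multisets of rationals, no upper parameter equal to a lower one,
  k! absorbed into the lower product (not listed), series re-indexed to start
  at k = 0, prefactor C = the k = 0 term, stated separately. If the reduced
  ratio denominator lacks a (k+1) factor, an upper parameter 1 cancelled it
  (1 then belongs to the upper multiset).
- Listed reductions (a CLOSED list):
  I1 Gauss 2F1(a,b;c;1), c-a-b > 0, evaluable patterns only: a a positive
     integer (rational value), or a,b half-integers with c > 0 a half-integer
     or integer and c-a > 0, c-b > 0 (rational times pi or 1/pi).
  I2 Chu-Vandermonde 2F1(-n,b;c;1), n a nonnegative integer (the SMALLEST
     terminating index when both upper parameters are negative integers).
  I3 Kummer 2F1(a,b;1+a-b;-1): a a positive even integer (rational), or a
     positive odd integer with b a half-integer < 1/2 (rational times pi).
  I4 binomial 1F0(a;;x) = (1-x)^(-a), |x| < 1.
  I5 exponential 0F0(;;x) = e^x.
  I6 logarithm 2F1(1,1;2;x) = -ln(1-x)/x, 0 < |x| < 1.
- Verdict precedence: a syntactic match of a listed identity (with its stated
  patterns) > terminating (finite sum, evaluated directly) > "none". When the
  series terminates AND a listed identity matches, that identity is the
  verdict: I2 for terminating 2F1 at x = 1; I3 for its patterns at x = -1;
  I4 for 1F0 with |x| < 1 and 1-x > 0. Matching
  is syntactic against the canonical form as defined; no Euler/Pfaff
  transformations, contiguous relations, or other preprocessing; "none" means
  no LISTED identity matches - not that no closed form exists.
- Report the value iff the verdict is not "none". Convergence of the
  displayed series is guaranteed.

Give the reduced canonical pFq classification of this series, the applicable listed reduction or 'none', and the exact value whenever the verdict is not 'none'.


The tell: with t_0 = 3/5, the constant factors (prefactor 3/5) combine into one prefactor.
Consecutive-term ratio: r(k) = (-8/5) * (k-12) (k+5) / [(k+1/4) (k+1)] - rational in k, leading ratio (-8/5); with t_0 = 3/5, classification follows.

Prefactor 3/5, argument -8/5: 2F1 with upper {-12, 5} over lower {1/4}. Verdict: terminating. (-12)_k vanishes past k = 12, leaving a 13-term sum, computed directly. Exact value: 2156024081601921146905047/4564703369140625.


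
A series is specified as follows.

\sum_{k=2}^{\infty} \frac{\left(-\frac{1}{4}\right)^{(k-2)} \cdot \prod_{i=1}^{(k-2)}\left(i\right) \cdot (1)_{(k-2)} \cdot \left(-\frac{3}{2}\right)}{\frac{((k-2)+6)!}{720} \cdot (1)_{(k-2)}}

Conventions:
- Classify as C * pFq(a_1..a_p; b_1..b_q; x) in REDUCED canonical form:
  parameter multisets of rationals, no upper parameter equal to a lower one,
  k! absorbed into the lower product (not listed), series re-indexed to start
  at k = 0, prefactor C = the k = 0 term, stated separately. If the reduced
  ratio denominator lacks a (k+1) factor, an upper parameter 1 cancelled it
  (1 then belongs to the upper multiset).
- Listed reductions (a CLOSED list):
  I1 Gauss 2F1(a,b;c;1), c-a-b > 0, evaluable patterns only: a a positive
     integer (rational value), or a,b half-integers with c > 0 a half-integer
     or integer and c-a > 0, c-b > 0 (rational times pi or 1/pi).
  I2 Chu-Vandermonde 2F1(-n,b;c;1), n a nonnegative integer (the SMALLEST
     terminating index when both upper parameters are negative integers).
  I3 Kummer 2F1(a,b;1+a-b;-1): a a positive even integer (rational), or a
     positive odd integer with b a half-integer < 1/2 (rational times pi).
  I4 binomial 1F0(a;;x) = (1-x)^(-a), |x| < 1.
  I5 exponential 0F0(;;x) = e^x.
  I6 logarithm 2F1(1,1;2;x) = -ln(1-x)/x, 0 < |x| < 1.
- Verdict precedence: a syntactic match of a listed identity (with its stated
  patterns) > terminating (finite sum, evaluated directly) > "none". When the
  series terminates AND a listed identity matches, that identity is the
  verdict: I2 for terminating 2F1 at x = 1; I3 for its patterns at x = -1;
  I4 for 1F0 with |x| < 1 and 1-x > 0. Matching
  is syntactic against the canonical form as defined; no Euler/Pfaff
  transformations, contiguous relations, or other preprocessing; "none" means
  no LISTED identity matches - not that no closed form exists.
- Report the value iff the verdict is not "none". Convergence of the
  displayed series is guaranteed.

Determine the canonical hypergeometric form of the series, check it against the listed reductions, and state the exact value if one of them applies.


Key step: x = -\frac{1}{4} and the running product (C = -3/2, x = -1/4) telescopes to a rising factorial.
Adjacent-term ratio: r(k) = -\frac{1}{4} * (k+1) (k+1) / [(k+7) (k+1)] - poly over poly, x = -\frac{1}{4} from leading terms; C = -\frac{3}{2} at k = 0.

This is -\frac{3}{2} * 2F1(1, 1; 7; -\frac{1}{4}) in reduced canonical form. Verdict: none. No listed pattern accepts 2F1(1, 1; 7; -\frac{1}{4}).


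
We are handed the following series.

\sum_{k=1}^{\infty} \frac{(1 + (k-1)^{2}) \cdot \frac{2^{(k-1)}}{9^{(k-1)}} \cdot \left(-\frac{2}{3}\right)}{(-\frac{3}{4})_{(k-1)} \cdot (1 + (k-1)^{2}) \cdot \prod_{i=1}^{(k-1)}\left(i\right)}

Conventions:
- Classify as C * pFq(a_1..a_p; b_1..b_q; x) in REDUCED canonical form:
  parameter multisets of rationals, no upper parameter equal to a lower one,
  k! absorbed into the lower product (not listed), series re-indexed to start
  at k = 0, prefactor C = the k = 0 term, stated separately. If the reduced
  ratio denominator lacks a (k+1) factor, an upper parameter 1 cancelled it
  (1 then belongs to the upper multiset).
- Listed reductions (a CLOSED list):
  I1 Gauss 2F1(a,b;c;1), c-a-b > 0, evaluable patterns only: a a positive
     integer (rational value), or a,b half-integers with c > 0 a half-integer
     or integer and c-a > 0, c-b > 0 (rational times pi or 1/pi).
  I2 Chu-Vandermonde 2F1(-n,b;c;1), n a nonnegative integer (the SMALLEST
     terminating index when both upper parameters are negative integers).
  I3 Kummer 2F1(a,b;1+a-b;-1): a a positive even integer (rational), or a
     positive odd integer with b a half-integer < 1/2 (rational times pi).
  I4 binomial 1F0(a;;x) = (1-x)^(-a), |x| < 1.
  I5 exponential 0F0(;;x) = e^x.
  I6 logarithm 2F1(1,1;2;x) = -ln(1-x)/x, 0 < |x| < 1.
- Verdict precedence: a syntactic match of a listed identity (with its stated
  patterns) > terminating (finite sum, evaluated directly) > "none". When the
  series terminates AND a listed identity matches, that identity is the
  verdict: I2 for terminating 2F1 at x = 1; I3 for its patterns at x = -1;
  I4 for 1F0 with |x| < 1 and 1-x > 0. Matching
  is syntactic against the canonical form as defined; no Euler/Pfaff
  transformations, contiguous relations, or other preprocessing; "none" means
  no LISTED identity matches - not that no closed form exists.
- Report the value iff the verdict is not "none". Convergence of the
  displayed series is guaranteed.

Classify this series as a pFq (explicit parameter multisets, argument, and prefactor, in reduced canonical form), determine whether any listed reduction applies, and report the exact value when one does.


Reduced: x = \frac{2}{9}, 0F1, upper = {-}, lower = {-\frac{3}{4}}, C = -\frac{2}{3}. Verdict: none - this 0F1 at x = \frac{2}{9} matches no listed pattern, and upper {-} holds no stopper.

Structural cue: x = \frac{2}{9} and striking the common factor k^2 + 1 reduces the term (C = -2/3, x = 2/9).
Step ratio: r(k) = \frac{2}{9} * 1 / [(k-\frac{3}{4}) (k+1)] - rational in k, leading ratio \frac{2}{9}; with t_0 = -\frac{2}{3}, classification follows.


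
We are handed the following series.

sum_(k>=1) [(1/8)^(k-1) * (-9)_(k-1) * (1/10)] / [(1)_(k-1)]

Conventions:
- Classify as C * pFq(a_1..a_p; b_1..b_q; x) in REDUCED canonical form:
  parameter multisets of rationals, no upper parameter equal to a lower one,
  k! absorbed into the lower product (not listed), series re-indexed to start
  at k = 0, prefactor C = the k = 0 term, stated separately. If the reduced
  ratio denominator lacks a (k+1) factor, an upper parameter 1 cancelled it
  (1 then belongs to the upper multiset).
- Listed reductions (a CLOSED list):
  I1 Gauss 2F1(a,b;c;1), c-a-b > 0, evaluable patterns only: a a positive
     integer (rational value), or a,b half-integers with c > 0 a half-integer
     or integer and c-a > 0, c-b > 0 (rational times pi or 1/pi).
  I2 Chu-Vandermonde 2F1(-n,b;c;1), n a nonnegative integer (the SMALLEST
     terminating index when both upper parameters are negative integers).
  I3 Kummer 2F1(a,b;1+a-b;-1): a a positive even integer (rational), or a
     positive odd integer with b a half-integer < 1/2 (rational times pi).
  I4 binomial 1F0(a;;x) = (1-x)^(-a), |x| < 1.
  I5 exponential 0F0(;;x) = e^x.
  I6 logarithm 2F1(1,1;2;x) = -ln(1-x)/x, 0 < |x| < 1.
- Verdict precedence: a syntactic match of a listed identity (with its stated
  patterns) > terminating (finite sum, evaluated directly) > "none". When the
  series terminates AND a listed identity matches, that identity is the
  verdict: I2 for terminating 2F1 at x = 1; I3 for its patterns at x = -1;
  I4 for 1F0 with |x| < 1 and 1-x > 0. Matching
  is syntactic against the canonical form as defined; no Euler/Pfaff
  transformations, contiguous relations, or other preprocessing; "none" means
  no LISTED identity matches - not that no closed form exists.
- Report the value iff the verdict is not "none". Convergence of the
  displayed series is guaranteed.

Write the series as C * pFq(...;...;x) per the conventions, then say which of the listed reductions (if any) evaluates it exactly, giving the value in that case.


Classification (C = 1/10): 1F0 with upper {-9}, lower {-}, argument x = 1/8. Verdict (x = 1/8): binomial (I4) applies (the 1F0 binomial series: exponent 9, x = 1/8). Value: 40353607/1342177280.

First insight: from the first term 1/10: (1)_k (C = 1/10, x = 1/8) is k! itself.
Ratio: r(k) = (1/8) * (k-9) / [(k+1)] - rational in k, leading ratio (1/8); with t_0 = 1/10, classification follows.


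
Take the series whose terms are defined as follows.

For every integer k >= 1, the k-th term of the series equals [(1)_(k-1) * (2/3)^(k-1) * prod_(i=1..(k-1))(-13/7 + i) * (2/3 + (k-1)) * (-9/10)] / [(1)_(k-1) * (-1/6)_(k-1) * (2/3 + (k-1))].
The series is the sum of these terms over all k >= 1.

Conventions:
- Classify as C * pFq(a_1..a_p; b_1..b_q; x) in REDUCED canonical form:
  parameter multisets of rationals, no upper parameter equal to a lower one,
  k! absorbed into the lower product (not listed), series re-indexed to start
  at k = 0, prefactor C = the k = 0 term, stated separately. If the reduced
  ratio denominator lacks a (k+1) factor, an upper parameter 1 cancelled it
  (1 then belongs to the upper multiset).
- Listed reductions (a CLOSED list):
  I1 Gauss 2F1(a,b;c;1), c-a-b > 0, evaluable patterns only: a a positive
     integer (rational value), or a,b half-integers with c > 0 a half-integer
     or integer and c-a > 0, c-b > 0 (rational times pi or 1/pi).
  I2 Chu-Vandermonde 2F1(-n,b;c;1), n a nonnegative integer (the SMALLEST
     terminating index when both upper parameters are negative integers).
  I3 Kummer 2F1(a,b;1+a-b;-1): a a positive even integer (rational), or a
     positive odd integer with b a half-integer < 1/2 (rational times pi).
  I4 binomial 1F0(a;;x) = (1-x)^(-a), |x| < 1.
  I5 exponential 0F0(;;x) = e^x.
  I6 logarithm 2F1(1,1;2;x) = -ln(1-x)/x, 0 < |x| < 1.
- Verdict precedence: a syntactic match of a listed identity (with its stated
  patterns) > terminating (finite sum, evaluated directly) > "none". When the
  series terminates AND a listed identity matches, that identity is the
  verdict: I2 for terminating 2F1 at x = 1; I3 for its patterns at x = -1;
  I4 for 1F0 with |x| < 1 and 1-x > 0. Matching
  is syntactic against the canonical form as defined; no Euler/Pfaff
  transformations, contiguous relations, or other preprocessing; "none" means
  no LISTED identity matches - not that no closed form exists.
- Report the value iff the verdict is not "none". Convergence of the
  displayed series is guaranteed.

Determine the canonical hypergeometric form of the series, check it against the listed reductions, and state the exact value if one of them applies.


At argument 2/3: a 2F1 with upper {-6/7, 1}, lower {-1/6}, scaled by C = -9/10. Verdict: none. A 2F1 with upper {-6/7, 1} fits none of I1-I6 at x = 2/3; the sum runs forever.

The tell: with t_0 = -9/10, (1)_k (C = -9/10) is k! itself.
Term ratio: r(k) = (2/3) * (k-6/7) (k+1) / [(k-1/6) (k+1)] - rational; roots negated = parameters, x = (2/3), C = -9/10.


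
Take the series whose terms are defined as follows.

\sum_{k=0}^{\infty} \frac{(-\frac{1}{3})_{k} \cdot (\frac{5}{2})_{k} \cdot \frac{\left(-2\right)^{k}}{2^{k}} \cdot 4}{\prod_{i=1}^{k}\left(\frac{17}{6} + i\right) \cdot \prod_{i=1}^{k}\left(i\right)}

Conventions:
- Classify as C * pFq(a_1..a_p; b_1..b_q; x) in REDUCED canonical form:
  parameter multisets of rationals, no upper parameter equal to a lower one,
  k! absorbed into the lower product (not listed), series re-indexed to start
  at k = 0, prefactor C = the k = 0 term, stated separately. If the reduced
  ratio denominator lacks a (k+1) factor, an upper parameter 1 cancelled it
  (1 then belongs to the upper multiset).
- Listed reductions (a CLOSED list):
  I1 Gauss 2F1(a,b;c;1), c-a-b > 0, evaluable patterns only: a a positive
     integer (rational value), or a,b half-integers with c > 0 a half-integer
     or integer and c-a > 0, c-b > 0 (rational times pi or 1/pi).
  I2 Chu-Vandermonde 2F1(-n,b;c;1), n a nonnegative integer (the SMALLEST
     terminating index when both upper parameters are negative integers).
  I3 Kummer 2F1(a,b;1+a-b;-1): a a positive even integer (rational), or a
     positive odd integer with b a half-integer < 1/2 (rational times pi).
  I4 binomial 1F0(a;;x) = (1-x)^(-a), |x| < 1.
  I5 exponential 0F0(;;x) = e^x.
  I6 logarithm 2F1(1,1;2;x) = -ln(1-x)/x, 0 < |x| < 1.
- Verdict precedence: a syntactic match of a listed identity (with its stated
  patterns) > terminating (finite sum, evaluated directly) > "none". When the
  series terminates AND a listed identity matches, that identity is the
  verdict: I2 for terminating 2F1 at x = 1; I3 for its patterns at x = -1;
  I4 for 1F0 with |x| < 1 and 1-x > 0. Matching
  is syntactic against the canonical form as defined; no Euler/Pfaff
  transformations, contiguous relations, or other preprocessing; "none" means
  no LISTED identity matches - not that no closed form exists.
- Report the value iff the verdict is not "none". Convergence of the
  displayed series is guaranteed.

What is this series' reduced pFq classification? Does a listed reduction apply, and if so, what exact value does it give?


Key observation: from the first term 4: the two k-th powers (C = 4, x = -1) combine into one argument.
Step ratio: r(k) = -1 * (k-\frac{1}{3}) (k+\frac{5}{2}) / [(k+\frac{23}{6}) (k+1)] ; factor over Q: parameters, x = -1, and C = 4.

Reduced: x = -1, 2F1, upper = {-\frac{1}{3}, \frac{5}{2}}, lower = {\frac{23}{6}}, C = 4. Verdict: no listed reduction: x = -1 and upper {-\frac{1}{3}, \frac{5}{2}} fail every I1-I6 pattern.


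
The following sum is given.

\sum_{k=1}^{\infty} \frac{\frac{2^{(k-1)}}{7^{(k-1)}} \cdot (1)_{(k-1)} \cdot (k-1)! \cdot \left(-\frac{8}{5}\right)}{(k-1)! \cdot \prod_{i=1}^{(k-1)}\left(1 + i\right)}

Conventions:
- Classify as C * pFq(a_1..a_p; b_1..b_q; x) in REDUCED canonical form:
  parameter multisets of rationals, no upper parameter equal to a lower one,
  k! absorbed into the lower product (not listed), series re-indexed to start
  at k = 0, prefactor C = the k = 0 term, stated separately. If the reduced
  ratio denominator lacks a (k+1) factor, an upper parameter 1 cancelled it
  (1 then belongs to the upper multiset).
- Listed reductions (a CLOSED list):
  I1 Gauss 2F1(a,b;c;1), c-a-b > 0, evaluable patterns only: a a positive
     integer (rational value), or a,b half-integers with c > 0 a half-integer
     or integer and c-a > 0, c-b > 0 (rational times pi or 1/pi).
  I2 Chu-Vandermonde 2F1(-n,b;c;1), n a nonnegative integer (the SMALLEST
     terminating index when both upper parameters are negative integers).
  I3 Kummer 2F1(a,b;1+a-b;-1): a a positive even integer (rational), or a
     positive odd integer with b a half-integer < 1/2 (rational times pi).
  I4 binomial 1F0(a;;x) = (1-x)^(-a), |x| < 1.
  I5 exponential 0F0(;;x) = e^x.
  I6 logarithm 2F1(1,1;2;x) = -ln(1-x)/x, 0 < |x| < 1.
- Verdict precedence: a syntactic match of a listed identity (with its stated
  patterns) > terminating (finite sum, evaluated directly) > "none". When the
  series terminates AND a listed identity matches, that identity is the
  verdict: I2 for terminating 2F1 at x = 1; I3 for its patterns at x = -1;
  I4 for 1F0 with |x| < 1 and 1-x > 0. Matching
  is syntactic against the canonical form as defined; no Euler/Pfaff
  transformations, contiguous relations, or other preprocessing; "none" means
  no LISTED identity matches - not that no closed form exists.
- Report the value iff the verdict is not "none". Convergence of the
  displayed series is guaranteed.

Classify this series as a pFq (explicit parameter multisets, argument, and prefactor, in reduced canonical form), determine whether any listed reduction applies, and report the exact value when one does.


Classification (C = -\frac{8}{5}): 2F1 with upper {1, 1}, lower {2}, argument x = \frac{2}{7}. Verdict: the I6 logarithm reduction matches (the logarithm: parameters (1,1;2), x = \frac{2}{7}). Its exact value is \frac{28}{5} \cdot \ln\left(\frac{5}{7}\right).

The tell: from the first term -\frac{8}{5}: the two geometric factors (prefactor -8/5) combine into one argument.
Term ratio: r(k) = \frac{2}{7} * (k+1) (k+1) / [(k+2) (k+1)] ; factor over Q: parameters, x = \frac{2}{7}, and C = -\frac{8}{5}.
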